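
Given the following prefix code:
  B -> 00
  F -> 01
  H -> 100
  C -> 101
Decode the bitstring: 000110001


Decoding step by step:
Bits 00 -> B
Bits 01 -> F
Bits 100 -> H
Bits 01 -> F


Decoded message: BFHF


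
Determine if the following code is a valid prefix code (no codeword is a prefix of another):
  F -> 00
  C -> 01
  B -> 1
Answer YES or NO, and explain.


Checking each pair (does one codeword prefix another?):
  F='00' vs C='01': no prefix
  F='00' vs B='1': no prefix
  C='01' vs F='00': no prefix
  C='01' vs B='1': no prefix
  B='1' vs F='00': no prefix
  B='1' vs C='01': no prefix
No violation found over all pairs.

YES -- this is a valid prefix code. No codeword is a prefix of any other codeword.


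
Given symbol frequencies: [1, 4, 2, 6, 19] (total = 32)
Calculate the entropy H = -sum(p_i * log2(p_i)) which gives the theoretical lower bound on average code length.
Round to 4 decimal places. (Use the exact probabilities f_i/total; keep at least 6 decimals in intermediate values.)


Per-symbol terms -p_i * log2(p_i) with p_i = f_i/32:
  p = 1/32 = 0.031250: log2(p) = -5.000000, -p*log2(p) = 0.156250
  p = 4/32 = 0.125000: log2(p) = -3.000000, -p*log2(p) = 0.375000
  p = 2/32 = 0.062500: log2(p) = -4.000000, -p*log2(p) = 0.250000
  p = 6/32 = 0.187500: log2(p) = -2.415037, -p*log2(p) = 0.452820
  p = 19/32 = 0.593750: log2(p) = -0.752072, -p*log2(p) = 0.446543
H = 0.156250 + 0.375000 + 0.250000 + 0.452820 + 0.446543 = 1.680613

H = 1.6806 bits/symbol


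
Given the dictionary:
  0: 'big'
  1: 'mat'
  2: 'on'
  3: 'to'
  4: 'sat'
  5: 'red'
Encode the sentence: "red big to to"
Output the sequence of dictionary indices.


Look up each word in the dictionary:
  'red' -> 5
  'big' -> 0
  'to' -> 3
  'to' -> 3

Encoded: [5, 0, 3, 3]


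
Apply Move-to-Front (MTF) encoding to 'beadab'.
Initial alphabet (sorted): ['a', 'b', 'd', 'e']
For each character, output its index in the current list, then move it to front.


MTF encoding:
'b': index 1 in ['a', 'b', 'd', 'e'] -> ['b', 'a', 'd', 'e']
'e': index 3 in ['b', 'a', 'd', 'e'] -> ['e', 'b', 'a', 'd']
'a': index 2 in ['e', 'b', 'a', 'd'] -> ['a', 'e', 'b', 'd']
'd': index 3 in ['a', 'e', 'b', 'd'] -> ['d', 'a', 'e', 'b']
'a': index 1 in ['d', 'a', 'e', 'b'] -> ['a', 'd', 'e', 'b']
'b': index 3 in ['a', 'd', 'e', 'b'] -> ['b', 'a', 'd', 'e']


Output: [1, 3, 2, 3, 1, 3]


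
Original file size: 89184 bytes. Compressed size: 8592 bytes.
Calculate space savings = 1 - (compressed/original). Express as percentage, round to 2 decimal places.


ratio = compressed/original = 8592/89184 = 0.09634
savings = 1 - ratio = 1 - 0.09634 = 0.90366
as a percentage: 0.90366 * 100 = 90.37%

Space savings = 1 - 8592/89184 = 90.37%


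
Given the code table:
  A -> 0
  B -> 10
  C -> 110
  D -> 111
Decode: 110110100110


Decoding:
110 -> C
110 -> C
10 -> B
0 -> A
110 -> C


Result: CCBAC


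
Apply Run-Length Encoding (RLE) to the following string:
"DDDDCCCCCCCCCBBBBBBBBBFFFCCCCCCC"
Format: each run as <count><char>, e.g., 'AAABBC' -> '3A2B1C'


Scanning runs left to right:
  i=0: run of 'D' x 4 -> '4D'
  i=4: run of 'C' x 9 -> '9C'
  i=13: run of 'B' x 9 -> '9B'
  i=22: run of 'F' x 3 -> '3F'
  i=25: run of 'C' x 7 -> '7C'

RLE = 4D9C9B3F7C


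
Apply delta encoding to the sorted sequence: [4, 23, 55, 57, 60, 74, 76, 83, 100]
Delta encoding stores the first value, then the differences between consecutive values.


First value: 4
Deltas:
  23 - 4 = 19
  55 - 23 = 32
  57 - 55 = 2
  60 - 57 = 3
  74 - 60 = 14
  76 - 74 = 2
  83 - 76 = 7
  100 - 83 = 17


Delta encoded: [4, 19, 32, 2, 3, 14, 2, 7, 17]


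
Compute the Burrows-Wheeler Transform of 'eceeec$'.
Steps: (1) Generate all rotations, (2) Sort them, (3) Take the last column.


Rotations (sorted):
  0: $eceeec -> last char: c
  1: c$eceee -> last char: e
  2: ceeec$e -> last char: e
  3: ec$ecee -> last char: e
  4: eceeec$ -> last char: $
  5: eec$ece -> last char: e
  6: eeec$ec -> last char: c


BWT = ceee$ec


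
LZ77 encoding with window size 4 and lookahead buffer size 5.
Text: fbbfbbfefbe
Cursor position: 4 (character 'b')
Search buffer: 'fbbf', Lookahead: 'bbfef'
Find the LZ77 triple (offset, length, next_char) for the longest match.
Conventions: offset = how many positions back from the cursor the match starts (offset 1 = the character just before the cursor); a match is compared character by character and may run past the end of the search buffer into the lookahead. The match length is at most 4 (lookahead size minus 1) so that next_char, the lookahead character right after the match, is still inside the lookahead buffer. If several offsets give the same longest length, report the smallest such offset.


Try each offset into the search buffer:
  offset=1 (pos 3, char 'f'): match length 0
  offset=2 (pos 2, char 'b'): match length 1
  offset=3 (pos 1, char 'b'): match length 3
  offset=4 (pos 0, char 'f'): match length 0
Longest match has length 3 at offset 3.
next_char = character at position 4 + 3 = 7 -> 'e'

Best match: offset=3, length=3 (matching 'bbf' starting at position 1)
LZ77 triple: (3, 3, 'e')


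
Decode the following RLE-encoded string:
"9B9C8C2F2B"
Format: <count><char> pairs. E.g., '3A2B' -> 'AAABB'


Expanding each <count><char> pair:
  9B -> 'BBBBBBBBB'
  9C -> 'CCCCCCCCC'
  8C -> 'CCCCCCCC'
  2F -> 'FF'
  2B -> 'BB'

Decoded = BBBBBBBBBCCCCCCCCCCCCCCCCCFFBB


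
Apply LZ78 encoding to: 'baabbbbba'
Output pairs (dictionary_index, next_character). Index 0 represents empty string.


LZ78 encoding steps:
Dictionary: {0: ''}
Step 1: w='' (idx 0), next='b' -> output (0, 'b'), add 'b' as idx 1
Step 2: w='' (idx 0), next='a' -> output (0, 'a'), add 'a' as idx 2
Step 3: w='a' (idx 2), next='b' -> output (2, 'b'), add 'ab' as idx 3
Step 4: w='b' (idx 1), next='b' -> output (1, 'b'), add 'bb' as idx 4
Step 5: w='bb' (idx 4), next='a' -> output (4, 'a'), add 'bba' as idx 5


Encoded: [(0, 'b'), (0, 'a'), (2, 'b'), (1, 'b'), (4, 'a')]


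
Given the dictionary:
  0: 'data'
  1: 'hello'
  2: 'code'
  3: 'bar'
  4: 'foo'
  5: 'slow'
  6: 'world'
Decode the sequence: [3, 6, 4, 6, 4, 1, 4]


Look up each index in the dictionary:
  3 -> 'bar'
  6 -> 'world'
  4 -> 'foo'
  6 -> 'world'
  4 -> 'foo'
  1 -> 'hello'
  4 -> 'foo'

Decoded: "bar world foo world foo hello foo"


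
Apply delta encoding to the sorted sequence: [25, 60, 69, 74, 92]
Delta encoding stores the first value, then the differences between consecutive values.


First value: 25
Deltas:
  60 - 25 = 35
  69 - 60 = 9
  74 - 69 = 5
  92 - 74 = 18


Delta encoded: [25, 35, 9, 5, 18]


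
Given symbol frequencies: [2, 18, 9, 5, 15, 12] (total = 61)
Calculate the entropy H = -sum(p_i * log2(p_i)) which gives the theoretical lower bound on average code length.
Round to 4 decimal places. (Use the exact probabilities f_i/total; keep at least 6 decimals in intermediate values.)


Per-symbol terms -p_i * log2(p_i) with p_i = f_i/61:
  p = 2/61 = 0.032787: log2(p) = -4.930737, -p*log2(p) = 0.161664
  p = 18/61 = 0.295082: log2(p) = -1.760812, -p*log2(p) = 0.519584
  p = 9/61 = 0.147541: log2(p) = -2.760812, -p*log2(p) = 0.407333
  p = 5/61 = 0.081967: log2(p) = -3.608809, -p*log2(p) = 0.295804
  p = 15/61 = 0.245902: log2(p) = -2.023847, -p*log2(p) = 0.497667
  p = 12/61 = 0.196721: log2(p) = -2.345775, -p*log2(p) = 0.461464
H = 0.161664 + 0.519584 + 0.407333 + 0.295804 + 0.497667 + 0.461464 = 2.343516

H = 2.3435 bits/symbol


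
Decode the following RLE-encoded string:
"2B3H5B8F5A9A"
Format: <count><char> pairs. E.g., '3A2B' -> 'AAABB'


Expanding each <count><char> pair:
  2B -> 'BB'
  3H -> 'HHH'
  5B -> 'BBBBB'
  8F -> 'FFFFFFFF'
  5A -> 'AAAAA'
  9A -> 'AAAAAAAAA'

Decoded = BBHHHBBBBBFFFFFFFFAAAAAAAAAAAAAA


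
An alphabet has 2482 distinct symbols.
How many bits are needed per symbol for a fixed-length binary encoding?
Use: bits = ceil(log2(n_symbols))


log2(2482) = 11.2773
Bracket: 2^11 = 2048 < 2482 <= 2^12 = 4096
So ceil(log2(2482)) = 12

bits = ceil(log2(2482)) = ceil(11.2773) = 12 bits


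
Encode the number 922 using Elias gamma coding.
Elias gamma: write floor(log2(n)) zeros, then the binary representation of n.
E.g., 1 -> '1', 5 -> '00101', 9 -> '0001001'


num_bits = floor(log2(922)) + 1 = 10
leading_zeros = num_bits - 1 = 9
binary(922) = 1110011010

Elias gamma(922) = '000000000' + '1110011010' = 0000000001110011010 (19 bits)


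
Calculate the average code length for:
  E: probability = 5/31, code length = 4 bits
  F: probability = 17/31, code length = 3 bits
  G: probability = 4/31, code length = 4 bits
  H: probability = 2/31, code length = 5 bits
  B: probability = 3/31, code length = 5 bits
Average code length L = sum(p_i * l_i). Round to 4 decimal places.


Weighted contributions p_i * l_i:
  E: (5/31) * 4 = 20/31
  F: (17/31) * 3 = 51/31
  G: (4/31) * 4 = 16/31
  H: (2/31) * 5 = 10/31
  B: (3/31) * 5 = 15/31
Sum = (20 + 51 + 16 + 10 + 15)/31 = 112/31

L = 112/31 = 3.6129 bits/symbol


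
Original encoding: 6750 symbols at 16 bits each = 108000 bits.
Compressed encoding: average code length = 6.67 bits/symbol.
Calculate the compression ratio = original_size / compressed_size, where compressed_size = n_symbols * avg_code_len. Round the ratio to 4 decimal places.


original_size = n_symbols * orig_bits = 6750 * 16 = 108000 bits
compressed_size = n_symbols * avg_code_len = 6750 * 6.67 = 45022.5 bits
ratio = original_size / compressed_size = 108000 / 45022.5 = 2.3988

Compression ratio = 2.3988


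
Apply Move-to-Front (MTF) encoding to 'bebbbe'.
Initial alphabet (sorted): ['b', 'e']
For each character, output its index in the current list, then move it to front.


MTF encoding:
'b': index 0 in ['b', 'e'] -> ['b', 'e']
'e': index 1 in ['b', 'e'] -> ['e', 'b']
'b': index 1 in ['e', 'b'] -> ['b', 'e']
'b': index 0 in ['b', 'e'] -> ['b', 'e']
'b': index 0 in ['b', 'e'] -> ['b', 'e']
'e': index 1 in ['b', 'e'] -> ['e', 'b']


Output: [0, 1, 1, 0, 0, 1]


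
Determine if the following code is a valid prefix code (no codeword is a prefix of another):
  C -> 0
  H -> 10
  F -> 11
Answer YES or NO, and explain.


Checking each pair (does one codeword prefix another?):
  C='0' vs H='10': no prefix
  C='0' vs F='11': no prefix
  H='10' vs C='0': no prefix
  H='10' vs F='11': no prefix
  F='11' vs C='0': no prefix
  F='11' vs H='10': no prefix
No violation found over all pairs.

YES -- this is a valid prefix code. No codeword is a prefix of any other codeword.


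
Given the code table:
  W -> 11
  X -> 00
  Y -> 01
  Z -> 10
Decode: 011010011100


Decoding:
01 -> Y
10 -> Z
10 -> Z
01 -> Y
11 -> W
00 -> X


Result: YZZYWX


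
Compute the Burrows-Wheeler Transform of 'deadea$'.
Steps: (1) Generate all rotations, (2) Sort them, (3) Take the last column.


Rotations (sorted):
  0: $deadea -> last char: a
  1: a$deade -> last char: e
  2: adea$de -> last char: e
  3: dea$dea -> last char: a
  4: deadea$ -> last char: $
  5: ea$dead -> last char: d
  6: eadea$d -> last char: d


BWT = aeea$dd


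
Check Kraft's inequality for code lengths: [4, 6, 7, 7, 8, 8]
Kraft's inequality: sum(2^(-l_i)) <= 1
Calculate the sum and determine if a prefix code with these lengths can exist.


Sum = 2^(-4) + 2^(-6) + 2^(-7) + 2^(-7) + 2^(-8) + 2^(-8)
    = 0.0625 + 0.015625 + 0.0078125 + 0.0078125 + 0.00390625 + 0.00390625
    = 26/256 = 0.1015625
Since 0.1015625 <= 1, Kraft's inequality IS satisfied.
A prefix code with these lengths CAN exist.

Kraft sum = 0.1015625. Satisfied.


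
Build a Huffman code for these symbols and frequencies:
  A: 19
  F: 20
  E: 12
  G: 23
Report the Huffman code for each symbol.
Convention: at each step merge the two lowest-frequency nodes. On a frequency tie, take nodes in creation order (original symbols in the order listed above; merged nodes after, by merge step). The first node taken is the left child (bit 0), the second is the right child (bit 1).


Huffman tree construction:
Step 1: Merge E(12) + A(19) = 31
Step 2: Merge F(20) + G(23) = 43
Step 3: Merge (E+A)(31) + (F+G)(43) = 74
Read each symbol's code off the tree from the root (left child = 0, right child = 1).

Codes:
  A: 01 (length 2)
  F: 10 (length 2)
  E: 00 (length 2)
  G: 11 (length 2)
Average code length: 148/74 = 2.0000 bits/symbol


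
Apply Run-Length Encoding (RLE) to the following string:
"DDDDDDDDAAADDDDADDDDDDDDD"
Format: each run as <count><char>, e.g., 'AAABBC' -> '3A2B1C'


Scanning runs left to right:
  i=0: run of 'D' x 8 -> '8D'
  i=8: run of 'A' x 3 -> '3A'
  i=11: run of 'D' x 4 -> '4D'
  i=15: run of 'A' x 1 -> '1A'
  i=16: run of 'D' x 9 -> '9D'

RLE = 8D3A4D1A9D


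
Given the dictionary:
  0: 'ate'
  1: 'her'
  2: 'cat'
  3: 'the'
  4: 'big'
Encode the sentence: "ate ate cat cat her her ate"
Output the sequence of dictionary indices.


Look up each word in the dictionary:
  'ate' -> 0
  'ate' -> 0
  'cat' -> 2
  'cat' -> 2
  'her' -> 1
  'her' -> 1
  'ate' -> 0

Encoded: [0, 0, 2, 2, 1, 1, 0]


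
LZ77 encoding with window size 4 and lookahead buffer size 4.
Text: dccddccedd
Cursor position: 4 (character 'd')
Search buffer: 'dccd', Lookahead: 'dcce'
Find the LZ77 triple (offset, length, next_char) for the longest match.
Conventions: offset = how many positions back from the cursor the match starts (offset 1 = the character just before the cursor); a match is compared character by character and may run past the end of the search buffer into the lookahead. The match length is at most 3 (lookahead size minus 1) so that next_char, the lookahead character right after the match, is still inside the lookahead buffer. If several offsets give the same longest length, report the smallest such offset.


Try each offset into the search buffer:
  offset=1 (pos 3, char 'd'): match length 1
  offset=2 (pos 2, char 'c'): match length 0
  offset=3 (pos 1, char 'c'): match length 0
  offset=4 (pos 0, char 'd'): match length 3
Longest match has length 3 at offset 4.
next_char = character at position 4 + 3 = 7 -> 'e'

Best match: offset=4, length=3 (matching 'dcc' starting at position 0)
LZ77 triple: (4, 3, 'e')


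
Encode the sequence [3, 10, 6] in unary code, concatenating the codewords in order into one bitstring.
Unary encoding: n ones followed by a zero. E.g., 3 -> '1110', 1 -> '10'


Encode each number as n ones followed by a terminating 0:
  3 -> 1110 (4 bits)
  10 -> 11111111110 (11 bits)
  6 -> 1111110 (7 bits)
Total length = 4 + 11 + 7 = 22 bits.

Unary([3, 10, 6]) = 1110111111111101111110 (22 bits)


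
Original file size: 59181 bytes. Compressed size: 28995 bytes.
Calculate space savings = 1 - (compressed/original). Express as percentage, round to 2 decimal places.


ratio = compressed/original = 28995/59181 = 0.489938
savings = 1 - ratio = 1 - 0.489938 = 0.510062
as a percentage: 0.510062 * 100 = 51.01%

Space savings = 1 - 28995/59181 = 51.01%


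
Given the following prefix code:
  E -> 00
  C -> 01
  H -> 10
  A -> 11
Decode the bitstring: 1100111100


Decoding step by step:
Bits 11 -> A
Bits 00 -> E
Bits 11 -> A
Bits 11 -> A
Bits 00 -> E


Decoded message: AEAAE


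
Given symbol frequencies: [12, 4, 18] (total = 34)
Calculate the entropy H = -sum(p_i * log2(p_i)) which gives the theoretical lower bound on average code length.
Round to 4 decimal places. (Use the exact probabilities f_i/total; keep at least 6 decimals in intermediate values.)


Per-symbol terms -p_i * log2(p_i) with p_i = f_i/34:
  p = 12/34 = 0.352941: log2(p) = -1.502500, -p*log2(p) = 0.530294
  p = 4/34 = 0.117647: log2(p) = -3.087463, -p*log2(p) = 0.363231
  p = 18/34 = 0.529412: log2(p) = -0.917538, -p*log2(p) = 0.485755
H = 0.530294 + 0.363231 + 0.485755 = 1.379280

H = 1.3793 bits/symbol


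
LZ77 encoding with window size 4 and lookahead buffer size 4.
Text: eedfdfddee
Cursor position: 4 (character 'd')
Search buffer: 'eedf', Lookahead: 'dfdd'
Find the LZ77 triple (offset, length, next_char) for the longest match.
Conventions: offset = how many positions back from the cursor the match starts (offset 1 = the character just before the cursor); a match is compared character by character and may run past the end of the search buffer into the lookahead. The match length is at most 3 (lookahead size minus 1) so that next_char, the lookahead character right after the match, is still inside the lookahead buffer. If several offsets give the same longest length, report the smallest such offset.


Try each offset into the search buffer:
  offset=1 (pos 3, char 'f'): match length 0
  offset=2 (pos 2, char 'd'): match length 3
  offset=3 (pos 1, char 'e'): match length 0
  offset=4 (pos 0, char 'e'): match length 0
Longest match has length 3 at offset 2.
next_char = character at position 4 + 3 = 7 -> 'd'

Best match: offset=2, length=3 (matching 'dfd' starting at position 2)
LZ77 triple: (2, 3, 'd')


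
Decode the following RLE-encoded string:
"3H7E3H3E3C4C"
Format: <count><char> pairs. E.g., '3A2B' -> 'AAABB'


Expanding each <count><char> pair:
  3H -> 'HHH'
  7E -> 'EEEEEEE'
  3H -> 'HHH'
  3E -> 'EEE'
  3C -> 'CCC'
  4C -> 'CCCC'

Decoded = HHHEEEEEEEHHHEEECCCCCCC


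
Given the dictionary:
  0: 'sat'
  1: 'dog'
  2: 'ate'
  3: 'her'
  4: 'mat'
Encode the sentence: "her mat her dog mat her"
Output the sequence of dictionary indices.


Look up each word in the dictionary:
  'her' -> 3
  'mat' -> 4
  'her' -> 3
  'dog' -> 1
  'mat' -> 4
  'her' -> 3

Encoded: [3, 4, 3, 1, 4, 3]


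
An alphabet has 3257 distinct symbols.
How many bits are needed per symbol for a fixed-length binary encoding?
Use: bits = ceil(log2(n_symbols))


log2(3257) = 11.6693
Bracket: 2^11 = 2048 < 3257 <= 2^12 = 4096
So ceil(log2(3257)) = 12

bits = ceil(log2(3257)) = ceil(11.6693) = 12 bits


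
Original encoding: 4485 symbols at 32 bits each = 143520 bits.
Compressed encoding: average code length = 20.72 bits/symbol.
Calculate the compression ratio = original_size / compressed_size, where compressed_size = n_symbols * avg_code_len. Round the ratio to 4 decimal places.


original_size = n_symbols * orig_bits = 4485 * 32 = 143520 bits
compressed_size = n_symbols * avg_code_len = 4485 * 20.72 = 92929.2 bits
ratio = original_size / compressed_size = 143520 / 92929.2 = 1.5444

Compression ratio = 1.5444


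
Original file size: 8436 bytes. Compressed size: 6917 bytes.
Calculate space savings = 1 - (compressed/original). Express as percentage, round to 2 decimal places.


ratio = compressed/original = 6917/8436 = 0.819938
savings = 1 - ratio = 1 - 0.819938 = 0.180062
as a percentage: 0.180062 * 100 = 18.01%

Space savings = 1 - 6917/8436 = 18.01%


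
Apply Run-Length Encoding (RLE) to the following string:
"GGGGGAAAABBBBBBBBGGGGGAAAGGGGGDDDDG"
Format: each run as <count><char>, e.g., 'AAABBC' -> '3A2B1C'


Scanning runs left to right:
  i=0: run of 'G' x 5 -> '5G'
  i=5: run of 'A' x 4 -> '4A'
  i=9: run of 'B' x 8 -> '8B'
  i=17: run of 'G' x 5 -> '5G'
  i=22: run of 'A' x 3 -> '3A'
  i=25: run of 'G' x 5 -> '5G'
  i=30: run of 'D' x 4 -> '4D'
  i=34: run of 'G' x 1 -> '1G'

RLE = 5G4A8B5G3A5G4D1G


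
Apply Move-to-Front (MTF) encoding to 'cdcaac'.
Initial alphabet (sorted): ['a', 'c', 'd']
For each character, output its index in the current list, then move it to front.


MTF encoding:
'c': index 1 in ['a', 'c', 'd'] -> ['c', 'a', 'd']
'd': index 2 in ['c', 'a', 'd'] -> ['d', 'c', 'a']
'c': index 1 in ['d', 'c', 'a'] -> ['c', 'd', 'a']
'a': index 2 in ['c', 'd', 'a'] -> ['a', 'c', 'd']
'a': index 0 in ['a', 'c', 'd'] -> ['a', 'c', 'd']
'c': index 1 in ['a', 'c', 'd'] -> ['c', 'a', 'd']


Output: [1, 2, 1, 2, 0, 1]


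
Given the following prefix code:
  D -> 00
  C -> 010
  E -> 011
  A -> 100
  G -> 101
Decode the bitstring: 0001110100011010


Decoding step by step:
Bits 00 -> D
Bits 011 -> E
Bits 101 -> G
Bits 00 -> D
Bits 011 -> E
Bits 010 -> C


Decoded message: DEGDEC


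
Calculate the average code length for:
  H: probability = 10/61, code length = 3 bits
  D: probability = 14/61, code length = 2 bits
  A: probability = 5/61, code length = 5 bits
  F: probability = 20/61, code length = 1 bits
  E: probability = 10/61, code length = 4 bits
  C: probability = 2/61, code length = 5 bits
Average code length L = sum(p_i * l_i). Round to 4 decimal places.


Weighted contributions p_i * l_i:
  H: (10/61) * 3 = 30/61
  D: (14/61) * 2 = 28/61
  A: (5/61) * 5 = 25/61
  F: (20/61) * 1 = 20/61
  E: (10/61) * 4 = 40/61
  C: (2/61) * 5 = 10/61
Sum = (30 + 28 + 25 + 20 + 40 + 10)/61 = 153/61

L = 153/61 = 2.5082 bits/symbol


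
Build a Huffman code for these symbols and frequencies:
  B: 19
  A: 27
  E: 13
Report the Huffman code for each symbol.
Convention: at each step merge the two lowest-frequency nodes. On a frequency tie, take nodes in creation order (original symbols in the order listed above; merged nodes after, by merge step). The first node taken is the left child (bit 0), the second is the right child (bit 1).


Huffman tree construction:
Step 1: Merge E(13) + B(19) = 32
Step 2: Merge A(27) + (E+B)(32) = 59
Read each symbol's code off the tree from the root (left child = 0, right child = 1).

Codes:
  B: 11 (length 2)
  A: 0 (length 1)
  E: 10 (length 2)
Average code length: 91/59 = 1.5424 bits/symbol


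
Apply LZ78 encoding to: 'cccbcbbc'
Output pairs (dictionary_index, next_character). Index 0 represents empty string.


LZ78 encoding steps:
Dictionary: {0: ''}
Step 1: w='' (idx 0), next='c' -> output (0, 'c'), add 'c' as idx 1
Step 2: w='c' (idx 1), next='c' -> output (1, 'c'), add 'cc' as idx 2
Step 3: w='' (idx 0), next='b' -> output (0, 'b'), add 'b' as idx 3
Step 4: w='c' (idx 1), next='b' -> output (1, 'b'), add 'cb' as idx 4
Step 5: w='b' (idx 3), next='c' -> output (3, 'c'), add 'bc' as idx 5


Encoded: [(0, 'c'), (1, 'c'), (0, 'b'), (1, 'b'), (3, 'c')]


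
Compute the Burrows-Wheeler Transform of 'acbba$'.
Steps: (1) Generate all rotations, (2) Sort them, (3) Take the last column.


Rotations (sorted):
  0: $acbba -> last char: a
  1: a$acbb -> last char: b
  2: acbba$ -> last char: $
  3: ba$acb -> last char: b
  4: bba$ac -> last char: c
  5: cbba$a -> last char: a


BWT = ab$bca


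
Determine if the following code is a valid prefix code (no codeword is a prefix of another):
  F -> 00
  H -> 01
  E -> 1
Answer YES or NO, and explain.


Checking each pair (does one codeword prefix another?):
  F='00' vs H='01': no prefix
  F='00' vs E='1': no prefix
  H='01' vs F='00': no prefix
  H='01' vs E='1': no prefix
  E='1' vs F='00': no prefix
  E='1' vs H='01': no prefix
No violation found over all pairs.

YES -- this is a valid prefix code. No codeword is a prefix of any other codeword.


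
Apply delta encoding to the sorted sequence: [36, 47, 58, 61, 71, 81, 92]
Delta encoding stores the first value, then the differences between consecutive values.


First value: 36
Deltas:
  47 - 36 = 11
  58 - 47 = 11
  61 - 58 = 3
  71 - 61 = 10
  81 - 71 = 10
  92 - 81 = 11


Delta encoded: [36, 11, 11, 3, 10, 10, 11]


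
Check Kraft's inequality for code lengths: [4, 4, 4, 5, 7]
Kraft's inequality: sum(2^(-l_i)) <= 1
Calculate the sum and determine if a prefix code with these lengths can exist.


Sum = 2^(-4) + 2^(-4) + 2^(-4) + 2^(-5) + 2^(-7)
    = 0.0625 + 0.0625 + 0.0625 + 0.03125 + 0.0078125
    = 29/128 = 0.2265625
Since 0.2265625 <= 1, Kraft's inequality IS satisfied.
A prefix code with these lengths CAN exist.

Kraft sum = 0.2265625. Satisfied.


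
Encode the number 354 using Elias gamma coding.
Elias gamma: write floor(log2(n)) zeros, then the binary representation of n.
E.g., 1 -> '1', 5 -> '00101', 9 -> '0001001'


num_bits = floor(log2(354)) + 1 = 9
leading_zeros = num_bits - 1 = 8
binary(354) = 101100010

Elias gamma(354) = '00000000' + '101100010' = 00000000101100010 (17 bits)


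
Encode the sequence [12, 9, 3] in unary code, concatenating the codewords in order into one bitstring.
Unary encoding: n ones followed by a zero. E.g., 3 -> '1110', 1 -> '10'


Encode each number as n ones followed by a terminating 0:
  12 -> 1111111111110 (13 bits)
  9 -> 1111111110 (10 bits)
  3 -> 1110 (4 bits)
Total length = 13 + 10 + 4 = 27 bits.

Unary([12, 9, 3]) = 111111111111011111111101110 (27 bits)


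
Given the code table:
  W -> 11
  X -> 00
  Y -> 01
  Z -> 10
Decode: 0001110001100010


Decoding:
00 -> X
01 -> Y
11 -> W
00 -> X
01 -> Y
10 -> Z
00 -> X
10 -> Z


Result: XYWXYZXZ


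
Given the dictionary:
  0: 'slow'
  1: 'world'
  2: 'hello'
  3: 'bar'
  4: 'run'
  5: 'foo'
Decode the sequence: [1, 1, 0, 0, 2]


Look up each index in the dictionary:
  1 -> 'world'
  1 -> 'world'
  0 -> 'slow'
  0 -> 'slow'
  2 -> 'hello'

Decoded: "world world slow slow hello"


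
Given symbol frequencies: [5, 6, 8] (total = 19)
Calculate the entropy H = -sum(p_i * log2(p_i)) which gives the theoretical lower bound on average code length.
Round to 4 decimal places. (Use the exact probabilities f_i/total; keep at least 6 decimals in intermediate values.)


Per-symbol terms -p_i * log2(p_i) with p_i = f_i/19:
  p = 5/19 = 0.263158: log2(p) = -1.925999, -p*log2(p) = 0.506842
  p = 6/19 = 0.315789: log2(p) = -1.662965, -p*log2(p) = 0.525147
  p = 8/19 = 0.421053: log2(p) = -1.247928, -p*log2(p) = 0.525443
H = 0.506842 + 0.525147 + 0.525443 = 1.557432

H = 1.5574 bits/symbol


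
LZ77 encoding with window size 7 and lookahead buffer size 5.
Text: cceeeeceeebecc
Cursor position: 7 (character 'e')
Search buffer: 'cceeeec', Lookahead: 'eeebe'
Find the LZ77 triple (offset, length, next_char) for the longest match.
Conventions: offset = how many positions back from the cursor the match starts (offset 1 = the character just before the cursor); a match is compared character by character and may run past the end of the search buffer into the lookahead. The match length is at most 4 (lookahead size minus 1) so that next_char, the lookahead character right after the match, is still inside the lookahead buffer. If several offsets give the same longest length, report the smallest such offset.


Try each offset into the search buffer:
  offset=1 (pos 6, char 'c'): match length 0
  offset=2 (pos 5, char 'e'): match length 1
  offset=3 (pos 4, char 'e'): match length 2
  offset=4 (pos 3, char 'e'): match length 3
  offset=5 (pos 2, char 'e'): match length 3
  offset=6 (pos 1, char 'c'): match length 0
  offset=7 (pos 0, char 'c'): match length 0
Longest match has length 3, found at offsets 4, 5; take the smallest, offset 4.
next_char = character at position 7 + 3 = 10 -> 'b'

Best match: offset=4, length=3 (matching 'eee' starting at position 3)
LZ77 triple: (4, 3, 'b')


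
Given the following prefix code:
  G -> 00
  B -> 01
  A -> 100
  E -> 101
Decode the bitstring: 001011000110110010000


Decoding step by step:
Bits 00 -> G
Bits 101 -> E
Bits 100 -> A
Bits 01 -> B
Bits 101 -> E
Bits 100 -> A
Bits 100 -> A
Bits 00 -> G


Decoded message: GEABEAAG


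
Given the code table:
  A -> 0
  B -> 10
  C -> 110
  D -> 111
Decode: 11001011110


Decoding:
110 -> C
0 -> A
10 -> B
111 -> D
10 -> B


Result: CABDB


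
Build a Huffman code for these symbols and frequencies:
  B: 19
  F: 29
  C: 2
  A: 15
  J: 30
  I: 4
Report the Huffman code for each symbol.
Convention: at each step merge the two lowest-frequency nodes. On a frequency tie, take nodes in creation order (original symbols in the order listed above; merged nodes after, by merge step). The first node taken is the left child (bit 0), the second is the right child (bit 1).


Huffman tree construction:
Step 1: Merge C(2) + I(4) = 6
Step 2: Merge (C+I)(6) + A(15) = 21
Step 3: Merge B(19) + ((C+I)+A)(21) = 40
Step 4: Merge F(29) + J(30) = 59
Step 5: Merge (B+((C+I)+A))(40) + (F+J)(59) = 99
Read each symbol's code off the tree from the root (left child = 0, right child = 1).

Codes:
  B: 00 (length 2)
  F: 10 (length 2)
  C: 0100 (length 4)
  A: 011 (length 3)
  J: 11 (length 2)
  I: 0101 (length 4)
Average code length: 225/99 = 2.2727 bits/symbol


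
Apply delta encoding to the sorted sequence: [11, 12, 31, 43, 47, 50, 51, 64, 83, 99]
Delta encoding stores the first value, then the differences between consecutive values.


First value: 11
Deltas:
  12 - 11 = 1
  31 - 12 = 19
  43 - 31 = 12
  47 - 43 = 4
  50 - 47 = 3
  51 - 50 = 1
  64 - 51 = 13
  83 - 64 = 19
  99 - 83 = 16


Delta encoded: [11, 1, 19, 12, 4, 3, 1, 13, 19, 16]


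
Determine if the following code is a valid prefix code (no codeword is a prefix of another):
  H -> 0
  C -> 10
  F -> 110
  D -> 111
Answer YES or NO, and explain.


Checking each pair (does one codeword prefix another?):
  H='0' vs C='10': no prefix
  H='0' vs F='110': no prefix
  H='0' vs D='111': no prefix
  C='10' vs H='0': no prefix
  C='10' vs F='110': no prefix
  C='10' vs D='111': no prefix
  F='110' vs H='0': no prefix
  F='110' vs C='10': no prefix
  F='110' vs D='111': no prefix
  D='111' vs H='0': no prefix
  D='111' vs C='10': no prefix
  D='111' vs F='110': no prefix
No violation found over all pairs.

YES -- this is a valid prefix code. No codeword is a prefix of any other codeword.


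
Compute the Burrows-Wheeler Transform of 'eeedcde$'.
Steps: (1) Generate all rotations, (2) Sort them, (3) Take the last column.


Rotations (sorted):
  0: $eeedcde -> last char: e
  1: cde$eeed -> last char: d
  2: dcde$eee -> last char: e
  3: de$eeedc -> last char: c
  4: e$eeedcd -> last char: d
  5: edcde$ee -> last char: e
  6: eedcde$e -> last char: e
  7: eeedcde$ -> last char: $


BWT = edecdee$


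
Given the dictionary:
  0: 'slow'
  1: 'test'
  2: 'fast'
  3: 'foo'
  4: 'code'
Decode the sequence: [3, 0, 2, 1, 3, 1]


Look up each index in the dictionary:
  3 -> 'foo'
  0 -> 'slow'
  2 -> 'fast'
  1 -> 'test'
  3 -> 'foo'
  1 -> 'test'

Decoded: "foo slow fast test foo test"


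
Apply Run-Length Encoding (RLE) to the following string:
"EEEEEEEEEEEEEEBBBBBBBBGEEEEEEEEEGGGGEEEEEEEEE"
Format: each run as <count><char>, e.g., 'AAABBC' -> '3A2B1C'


Scanning runs left to right:
  i=0: run of 'E' x 14 -> '14E'
  i=14: run of 'B' x 8 -> '8B'
  i=22: run of 'G' x 1 -> '1G'
  i=23: run of 'E' x 9 -> '9E'
  i=32: run of 'G' x 4 -> '4G'
  i=36: run of 'E' x 9 -> '9E'

RLE = 14E8B1G9E4G9E


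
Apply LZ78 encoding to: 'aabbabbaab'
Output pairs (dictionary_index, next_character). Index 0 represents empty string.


LZ78 encoding steps:
Dictionary: {0: ''}
Step 1: w='' (idx 0), next='a' -> output (0, 'a'), add 'a' as idx 1
Step 2: w='a' (idx 1), next='b' -> output (1, 'b'), add 'ab' as idx 2
Step 3: w='' (idx 0), next='b' -> output (0, 'b'), add 'b' as idx 3
Step 4: w='ab' (idx 2), next='b' -> output (2, 'b'), add 'abb' as idx 4
Step 5: w='a' (idx 1), next='a' -> output (1, 'a'), add 'aa' as idx 5
Step 6: w='b' (idx 3), end of input -> output (3, '')


Encoded: [(0, 'a'), (1, 'b'), (0, 'b'), (2, 'b'), (1, 'a'), (3, '')]


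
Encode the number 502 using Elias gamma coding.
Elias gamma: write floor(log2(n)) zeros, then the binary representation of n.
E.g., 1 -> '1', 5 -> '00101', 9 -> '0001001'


num_bits = floor(log2(502)) + 1 = 9
leading_zeros = num_bits - 1 = 8
binary(502) = 111110110

Elias gamma(502) = '00000000' + '111110110' = 00000000111110110 (17 bits)


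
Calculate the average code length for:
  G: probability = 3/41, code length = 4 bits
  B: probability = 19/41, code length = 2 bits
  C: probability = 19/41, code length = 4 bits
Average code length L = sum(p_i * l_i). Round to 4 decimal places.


Weighted contributions p_i * l_i:
  G: (3/41) * 4 = 12/41
  B: (19/41) * 2 = 38/41
  C: (19/41) * 4 = 76/41
Sum = (12 + 38 + 76)/41 = 126/41

L = 126/41 = 3.0732 bits/symbol


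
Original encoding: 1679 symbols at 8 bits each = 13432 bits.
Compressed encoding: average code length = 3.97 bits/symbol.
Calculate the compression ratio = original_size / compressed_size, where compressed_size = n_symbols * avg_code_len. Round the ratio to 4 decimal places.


original_size = n_symbols * orig_bits = 1679 * 8 = 13432 bits
compressed_size = n_symbols * avg_code_len = 1679 * 3.97 = 6665.63 bits
ratio = original_size / compressed_size = 13432 / 6665.63 = 2.0151

Compression ratio = 2.0151


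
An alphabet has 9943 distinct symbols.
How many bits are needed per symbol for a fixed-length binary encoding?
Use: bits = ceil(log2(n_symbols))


log2(9943) = 13.2795
Bracket: 2^13 = 8192 < 9943 <= 2^14 = 16384
So ceil(log2(9943)) = 14

bits = ceil(log2(9943)) = ceil(13.2795) = 14 bits


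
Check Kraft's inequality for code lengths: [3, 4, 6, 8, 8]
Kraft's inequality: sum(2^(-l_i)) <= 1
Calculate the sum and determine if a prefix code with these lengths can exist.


Sum = 2^(-3) + 2^(-4) + 2^(-6) + 2^(-8) + 2^(-8)
    = 0.125 + 0.0625 + 0.015625 + 0.00390625 + 0.00390625
    = 54/256 = 0.2109375
Since 0.2109375 <= 1, Kraft's inequality IS satisfied.
A prefix code with these lengths CAN exist.

Kraft sum = 0.2109375. Satisfied.


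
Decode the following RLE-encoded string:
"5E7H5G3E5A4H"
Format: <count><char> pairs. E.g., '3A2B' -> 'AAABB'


Expanding each <count><char> pair:
  5E -> 'EEEEE'
  7H -> 'HHHHHHH'
  5G -> 'GGGGG'
  3E -> 'EEE'
  5A -> 'AAAAA'
  4H -> 'HHHH'

Decoded = EEEEEHHHHHHHGGGGGEEEAAAAAHHHH


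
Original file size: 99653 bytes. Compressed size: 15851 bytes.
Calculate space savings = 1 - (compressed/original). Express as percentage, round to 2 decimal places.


ratio = compressed/original = 15851/99653 = 0.159062
savings = 1 - ratio = 1 - 0.159062 = 0.840938
as a percentage: 0.840938 * 100 = 84.09%

Space savings = 1 - 15851/99653 = 84.09%


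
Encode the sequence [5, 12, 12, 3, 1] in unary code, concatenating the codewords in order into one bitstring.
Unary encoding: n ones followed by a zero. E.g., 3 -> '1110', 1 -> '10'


Encode each number as n ones followed by a terminating 0:
  5 -> 111110 (6 bits)
  12 -> 1111111111110 (13 bits)
  12 -> 1111111111110 (13 bits)
  3 -> 1110 (4 bits)
  1 -> 10 (2 bits)
Total length = 6 + 13 + 13 + 4 + 2 = 38 bits.

Unary([5, 12, 12, 3, 1]) = 11111011111111111101111111111110111010 (38 bits)


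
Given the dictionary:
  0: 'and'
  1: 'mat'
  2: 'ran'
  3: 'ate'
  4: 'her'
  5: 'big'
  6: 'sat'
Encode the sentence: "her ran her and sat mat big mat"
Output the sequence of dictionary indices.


Look up each word in the dictionary:
  'her' -> 4
  'ran' -> 2
  'her' -> 4
  'and' -> 0
  'sat' -> 6
  'mat' -> 1
  'big' -> 5
  'mat' -> 1

Encoded: [4, 2, 4, 0, 6, 1, 5, 1]


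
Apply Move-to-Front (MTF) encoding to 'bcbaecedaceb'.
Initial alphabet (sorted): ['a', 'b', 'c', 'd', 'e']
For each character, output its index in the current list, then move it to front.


MTF encoding:
'b': index 1 in ['a', 'b', 'c', 'd', 'e'] -> ['b', 'a', 'c', 'd', 'e']
'c': index 2 in ['b', 'a', 'c', 'd', 'e'] -> ['c', 'b', 'a', 'd', 'e']
'b': index 1 in ['c', 'b', 'a', 'd', 'e'] -> ['b', 'c', 'a', 'd', 'e']
'a': index 2 in ['b', 'c', 'a', 'd', 'e'] -> ['a', 'b', 'c', 'd', 'e']
'e': index 4 in ['a', 'b', 'c', 'd', 'e'] -> ['e', 'a', 'b', 'c', 'd']
'c': index 3 in ['e', 'a', 'b', 'c', 'd'] -> ['c', 'e', 'a', 'b', 'd']
'e': index 1 in ['c', 'e', 'a', 'b', 'd'] -> ['e', 'c', 'a', 'b', 'd']
'd': index 4 in ['e', 'c', 'a', 'b', 'd'] -> ['d', 'e', 'c', 'a', 'b']
'a': index 3 in ['d', 'e', 'c', 'a', 'b'] -> ['a', 'd', 'e', 'c', 'b']
'c': index 3 in ['a', 'd', 'e', 'c', 'b'] -> ['c', 'a', 'd', 'e', 'b']
'e': index 3 in ['c', 'a', 'd', 'e', 'b'] -> ['e', 'c', 'a', 'd', 'b']
'b': index 4 in ['e', 'c', 'a', 'd', 'b'] -> ['b', 'e', 'c', 'a', 'd']


Output: [1, 2, 1, 2, 4, 3, 1, 4, 3, 3, 3, 4]


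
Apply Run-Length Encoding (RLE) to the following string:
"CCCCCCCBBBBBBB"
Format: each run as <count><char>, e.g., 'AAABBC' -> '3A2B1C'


Scanning runs left to right:
  i=0: run of 'C' x 7 -> '7C'
  i=7: run of 'B' x 7 -> '7B'

RLE = 7C7B


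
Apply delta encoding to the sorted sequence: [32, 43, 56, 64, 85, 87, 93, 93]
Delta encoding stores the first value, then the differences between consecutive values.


First value: 32
Deltas:
  43 - 32 = 11
  56 - 43 = 13
  64 - 56 = 8
  85 - 64 = 21
  87 - 85 = 2
  93 - 87 = 6
  93 - 93 = 0


Delta encoded: [32, 11, 13, 8, 21, 2, 6, 0]


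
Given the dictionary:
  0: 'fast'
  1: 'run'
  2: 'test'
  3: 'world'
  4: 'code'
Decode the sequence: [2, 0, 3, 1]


Look up each index in the dictionary:
  2 -> 'test'
  0 -> 'fast'
  3 -> 'world'
  1 -> 'run'

Decoded: "test fast world run"


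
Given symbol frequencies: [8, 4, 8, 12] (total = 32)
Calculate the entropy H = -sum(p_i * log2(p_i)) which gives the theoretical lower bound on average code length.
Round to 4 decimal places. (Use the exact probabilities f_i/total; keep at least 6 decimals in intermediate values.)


Per-symbol terms -p_i * log2(p_i) with p_i = f_i/32:
  p = 8/32 = 0.250000: log2(p) = -2.000000, -p*log2(p) = 0.500000
  p = 4/32 = 0.125000: log2(p) = -3.000000, -p*log2(p) = 0.375000
  p = 8/32 = 0.250000: log2(p) = -2.000000, -p*log2(p) = 0.500000
  p = 12/32 = 0.375000: log2(p) = -1.415037, -p*log2(p) = 0.530639
H = 0.500000 + 0.375000 + 0.500000 + 0.530639 = 1.905639

H = 1.9056 bits/symbol


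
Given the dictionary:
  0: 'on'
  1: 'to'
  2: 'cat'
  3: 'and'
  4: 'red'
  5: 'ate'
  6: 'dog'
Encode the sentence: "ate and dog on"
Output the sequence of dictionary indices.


Look up each word in the dictionary:
  'ate' -> 5
  'and' -> 3
  'dog' -> 6
  'on' -> 0

Encoded: [5, 3, 6, 0]


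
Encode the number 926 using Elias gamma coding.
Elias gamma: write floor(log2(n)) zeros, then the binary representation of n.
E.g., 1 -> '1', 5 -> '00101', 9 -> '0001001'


num_bits = floor(log2(926)) + 1 = 10
leading_zeros = num_bits - 1 = 9
binary(926) = 1110011110

Elias gamma(926) = '000000000' + '1110011110' = 0000000001110011110 (19 bits)


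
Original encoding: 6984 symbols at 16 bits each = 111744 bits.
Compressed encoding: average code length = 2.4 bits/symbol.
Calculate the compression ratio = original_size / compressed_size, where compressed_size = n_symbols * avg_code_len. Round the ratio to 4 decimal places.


original_size = n_symbols * orig_bits = 6984 * 16 = 111744 bits
compressed_size = n_symbols * avg_code_len = 6984 * 2.4 = 16761.6 bits
ratio = original_size / compressed_size = 111744 / 16761.6 = 6.6667

Compression ratio = 6.6667


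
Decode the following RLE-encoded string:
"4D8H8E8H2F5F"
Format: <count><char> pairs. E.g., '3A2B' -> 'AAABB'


Expanding each <count><char> pair:
  4D -> 'DDDD'
  8H -> 'HHHHHHHH'
  8E -> 'EEEEEEEE'
  8H -> 'HHHHHHHH'
  2F -> 'FF'
  5F -> 'FFFFF'

Decoded = DDDDHHHHHHHHEEEEEEEEHHHHHHHHFFFFFFF


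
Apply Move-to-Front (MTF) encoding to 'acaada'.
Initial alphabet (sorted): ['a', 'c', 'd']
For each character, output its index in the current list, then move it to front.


MTF encoding:
'a': index 0 in ['a', 'c', 'd'] -> ['a', 'c', 'd']
'c': index 1 in ['a', 'c', 'd'] -> ['c', 'a', 'd']
'a': index 1 in ['c', 'a', 'd'] -> ['a', 'c', 'd']
'a': index 0 in ['a', 'c', 'd'] -> ['a', 'c', 'd']
'd': index 2 in ['a', 'c', 'd'] -> ['d', 'a', 'c']
'a': index 1 in ['d', 'a', 'c'] -> ['a', 'd', 'c']


Output: [0, 1, 1, 0, 2, 1]


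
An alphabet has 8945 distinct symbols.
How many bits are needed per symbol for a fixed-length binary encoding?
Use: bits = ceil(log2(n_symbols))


log2(8945) = 13.1269
Bracket: 2^13 = 8192 < 8945 <= 2^14 = 16384
So ceil(log2(8945)) = 14

bits = ceil(log2(8945)) = ceil(13.1269) = 14 bits


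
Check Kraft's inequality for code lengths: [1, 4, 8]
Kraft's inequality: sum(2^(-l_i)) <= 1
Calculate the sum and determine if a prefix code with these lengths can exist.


Sum = 2^(-1) + 2^(-4) + 2^(-8)
    = 0.5 + 0.0625 + 0.00390625
    = 145/256 = 0.56640625
Since 0.56640625 <= 1, Kraft's inequality IS satisfied.
A prefix code with these lengths CAN exist.

Kraft sum = 0.56640625. Satisfied.


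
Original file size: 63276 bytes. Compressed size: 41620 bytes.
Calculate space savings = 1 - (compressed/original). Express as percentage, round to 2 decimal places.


ratio = compressed/original = 41620/63276 = 0.657753
savings = 1 - ratio = 1 - 0.657753 = 0.342247
as a percentage: 0.342247 * 100 = 34.22%

Space savings = 1 - 41620/63276 = 34.22%
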